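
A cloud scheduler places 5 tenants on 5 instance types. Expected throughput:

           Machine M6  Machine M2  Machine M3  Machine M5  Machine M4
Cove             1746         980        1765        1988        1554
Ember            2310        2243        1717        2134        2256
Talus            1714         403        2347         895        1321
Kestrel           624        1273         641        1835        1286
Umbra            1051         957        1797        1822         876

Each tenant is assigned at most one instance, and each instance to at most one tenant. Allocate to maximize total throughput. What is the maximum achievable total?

This is a one-to-one assignment (maximum-weight bipartite matching).
Optimal: Cove→Machine M6 (1746 ops/s), Ember→Machine M2 (2243 ops/s), Talus→Machine M3 (2347 ops/s), Kestrel→Machine M4 (1286 ops/s), Umbra→Machine M5 (1822 ops/s) — total 1746+2243+2347+1286+1822 = 9444 ops/s.
Column-greedy (each instance in turn goes to its best remaining tenant) gives 8794 ops/s, worse by 650.
Checked against all permutations: 9444 ops/s is optimal.

Max total: 9444 ops/s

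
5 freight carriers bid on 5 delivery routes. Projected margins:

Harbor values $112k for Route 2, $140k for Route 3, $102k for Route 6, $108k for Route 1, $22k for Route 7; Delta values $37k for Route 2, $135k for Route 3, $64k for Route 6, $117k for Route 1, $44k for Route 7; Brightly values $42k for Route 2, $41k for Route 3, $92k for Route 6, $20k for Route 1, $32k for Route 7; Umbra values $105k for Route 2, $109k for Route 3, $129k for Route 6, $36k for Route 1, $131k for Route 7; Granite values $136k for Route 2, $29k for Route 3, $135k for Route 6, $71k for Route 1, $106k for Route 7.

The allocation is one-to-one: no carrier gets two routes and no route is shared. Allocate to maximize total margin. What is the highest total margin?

Optimal: Harbor→Route 3 ($140k), Delta→Route 1 ($117k), Brightly→Route 6 ($92k), Umbra→Route 7 ($131k), Granite→Route 2 ($136k) — total 140+117+92+131+136 = $616k.
Column-greedy (each route in turn goes to its best remaining carrier) gives $554k, worse by 62.
Swapping Delta↔Umbra (Delta→Route 7 $44k, Umbra→Route 1 $36k) loses 168.

Maximum total: $616k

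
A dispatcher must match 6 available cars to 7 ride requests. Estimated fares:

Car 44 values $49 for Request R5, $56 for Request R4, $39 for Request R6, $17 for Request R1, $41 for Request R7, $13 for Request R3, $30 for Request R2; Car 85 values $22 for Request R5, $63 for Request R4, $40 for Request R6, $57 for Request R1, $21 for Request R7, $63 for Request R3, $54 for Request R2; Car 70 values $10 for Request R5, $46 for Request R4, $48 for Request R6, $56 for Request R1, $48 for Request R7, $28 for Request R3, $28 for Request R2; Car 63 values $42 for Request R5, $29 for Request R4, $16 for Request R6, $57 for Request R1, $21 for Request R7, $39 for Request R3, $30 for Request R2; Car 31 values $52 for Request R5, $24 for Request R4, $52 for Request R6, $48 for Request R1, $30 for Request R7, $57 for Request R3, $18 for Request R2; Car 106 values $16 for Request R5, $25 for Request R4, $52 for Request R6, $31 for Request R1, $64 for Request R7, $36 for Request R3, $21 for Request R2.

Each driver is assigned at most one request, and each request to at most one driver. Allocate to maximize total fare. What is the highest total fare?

Optimal: Car 44→Request R4 ($56), Car 85→Request R3 ($63), Car 70→Request R6 ($48), Car 63→Request R1 ($57), Car 31→Request R5 ($52), Car 106→Request R7 ($64) — total 56+63+48+57+52+64 = $340.
Row-greedy (each driver in turn takes its best remaining request) gives $333, worse by 7.
Next-best assignment: Car 44→Request R5, Car 85→Request R4, Car 70→Request R6, Car 63→Request R1, Car 31→Request R3, Car 106→Request R7 = $338.

Max total: $340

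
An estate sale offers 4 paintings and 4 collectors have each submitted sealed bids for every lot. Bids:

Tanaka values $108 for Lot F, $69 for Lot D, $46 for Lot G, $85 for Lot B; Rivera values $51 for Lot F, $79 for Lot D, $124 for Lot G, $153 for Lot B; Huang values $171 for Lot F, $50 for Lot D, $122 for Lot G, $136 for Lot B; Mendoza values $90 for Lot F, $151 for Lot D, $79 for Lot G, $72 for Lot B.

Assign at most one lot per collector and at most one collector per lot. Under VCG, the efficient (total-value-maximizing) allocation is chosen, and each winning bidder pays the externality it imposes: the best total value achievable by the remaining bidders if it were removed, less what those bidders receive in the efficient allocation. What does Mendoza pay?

Mendoza pays $10.

Efficient allocation: Tanaka→Lot F ($108), Rivera→Lot B ($153), Huang→Lot G ($122), Mendoza→Lot D ($151); total welfare W = $534.
Mendoza receives Lot D at value $151, so the others get W − 151 = $383.
Without Mendoza: best allocation of the remaining 3 bidders over all 4 lots is Tanaka→Lot D ($69), Rivera→Lot B ($153), Huang→Lot F ($171), total $393.
VCG payment = (others' best without Mendoza) − (others' welfare with Mendoza) = 393 − 383 = $10.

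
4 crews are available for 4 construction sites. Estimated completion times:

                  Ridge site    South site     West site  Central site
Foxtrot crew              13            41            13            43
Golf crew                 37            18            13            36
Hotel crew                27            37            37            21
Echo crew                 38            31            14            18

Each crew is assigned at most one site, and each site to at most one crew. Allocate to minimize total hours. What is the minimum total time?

This is a one-to-one assignment (minimum-cost bipartite matching).
Optimal: Foxtrot crew→Ridge site (13 hours), Golf crew→South site (18 hours), Hotel crew→Central site (21 hours), Echo crew→West site (14 hours) — total 13+18+21+14 = 66 hours.
Min-entry greedy (repeatedly take the single cheapest remaining cell) gives 81 hours, worse by 15.
Next-best assignment: Foxtrot crew→West site, Golf crew→South site, Hotel crew→Ridge site, Echo crew→Central site = 76 hours.
Swapping Foxtrot crew↔Hotel crew (Foxtrot crew→Central site 43 hours, Hotel crew→Ridge site 27 hours) adds 36.
Every other assignment is strictly worse.

Minimum total: 66 hours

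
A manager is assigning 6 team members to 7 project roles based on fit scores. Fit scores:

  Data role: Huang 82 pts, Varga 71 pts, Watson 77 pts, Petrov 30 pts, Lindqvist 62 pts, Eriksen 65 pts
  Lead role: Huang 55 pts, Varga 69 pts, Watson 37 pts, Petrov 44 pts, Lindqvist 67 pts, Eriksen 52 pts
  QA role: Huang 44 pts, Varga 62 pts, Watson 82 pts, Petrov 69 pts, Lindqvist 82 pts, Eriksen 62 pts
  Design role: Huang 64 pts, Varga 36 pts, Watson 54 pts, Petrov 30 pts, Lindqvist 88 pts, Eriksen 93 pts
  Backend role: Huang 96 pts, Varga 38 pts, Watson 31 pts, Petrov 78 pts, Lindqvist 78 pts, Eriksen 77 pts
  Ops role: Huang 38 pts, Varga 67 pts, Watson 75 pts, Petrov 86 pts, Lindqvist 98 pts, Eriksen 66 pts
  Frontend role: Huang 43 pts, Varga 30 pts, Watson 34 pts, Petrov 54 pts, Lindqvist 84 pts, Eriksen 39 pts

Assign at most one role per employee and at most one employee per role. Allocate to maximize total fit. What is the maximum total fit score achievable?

Optimal: Huang→Backend role (96 pts), Varga→Data role (71 pts), Watson→QA role (82 pts), Petrov→Ops role (86 pts), Lindqvist→Frontend role (84 pts), Eriksen→Design role (93 pts) — total 96+71+82+86+84+93 = 512 pts.
Row-greedy (each employee in turn takes its best remaining role) gives 475 pts, worse by 37.
Swapping Huang↔Lindqvist (Huang→Frontend role 43 pts, Lindqvist→Backend role 78 pts) loses 59.
Every other assignment is strictly worse.

Max total: 512 pts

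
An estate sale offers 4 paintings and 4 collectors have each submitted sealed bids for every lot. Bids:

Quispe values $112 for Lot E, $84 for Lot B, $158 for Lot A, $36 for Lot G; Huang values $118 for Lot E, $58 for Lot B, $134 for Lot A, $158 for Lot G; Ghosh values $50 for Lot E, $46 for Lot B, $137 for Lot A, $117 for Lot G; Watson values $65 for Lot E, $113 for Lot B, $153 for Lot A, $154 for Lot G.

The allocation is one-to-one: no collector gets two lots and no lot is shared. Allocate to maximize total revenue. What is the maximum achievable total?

Optimal: Quispe→Lot E ($112), Huang→Lot G ($158), Ghosh→Lot A ($137), Watson→Lot B ($113) — total 112+158+137+113 = $520.
Row-greedy (each collector in turn takes its best remaining lot) gives $479, worse by 41.
Next-best assignment: Quispe→Lot A, Huang→Lot E, Ghosh→Lot G, Watson→Lot B = $506.
No other one-to-one assignment exceeds $520.

Maximum total: $520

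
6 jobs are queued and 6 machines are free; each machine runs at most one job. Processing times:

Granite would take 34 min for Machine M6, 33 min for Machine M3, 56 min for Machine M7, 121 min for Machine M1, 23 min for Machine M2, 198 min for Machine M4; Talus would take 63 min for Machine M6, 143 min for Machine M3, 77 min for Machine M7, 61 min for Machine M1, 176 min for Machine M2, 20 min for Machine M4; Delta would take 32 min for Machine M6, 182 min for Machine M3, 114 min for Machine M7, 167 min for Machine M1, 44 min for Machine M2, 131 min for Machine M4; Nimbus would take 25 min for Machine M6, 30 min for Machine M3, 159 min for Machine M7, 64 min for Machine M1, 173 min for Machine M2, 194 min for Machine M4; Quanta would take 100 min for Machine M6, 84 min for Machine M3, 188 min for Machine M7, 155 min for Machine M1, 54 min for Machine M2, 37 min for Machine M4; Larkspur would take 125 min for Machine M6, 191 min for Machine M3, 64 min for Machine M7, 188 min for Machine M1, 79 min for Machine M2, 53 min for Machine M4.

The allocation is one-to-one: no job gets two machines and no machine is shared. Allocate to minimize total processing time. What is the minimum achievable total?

Treat this as an assignment problem: match each job to one machine.
Optimal: Granite→Machine M2 (23 min), Talus→Machine M1 (61 min), Delta→Machine M6 (32 min), Nimbus→Machine M3 (30 min), Quanta→Machine M4 (37 min), Larkspur→Machine M7 (64 min) — total 23+61+32+30+37+64 = 247 min.
Swapping Larkspur↔Granite (Larkspur→Machine M2 79 min, Granite→Machine M7 56 min) adds 48.
Checked against all permutations: 247 min is optimal.

Min total: 247 min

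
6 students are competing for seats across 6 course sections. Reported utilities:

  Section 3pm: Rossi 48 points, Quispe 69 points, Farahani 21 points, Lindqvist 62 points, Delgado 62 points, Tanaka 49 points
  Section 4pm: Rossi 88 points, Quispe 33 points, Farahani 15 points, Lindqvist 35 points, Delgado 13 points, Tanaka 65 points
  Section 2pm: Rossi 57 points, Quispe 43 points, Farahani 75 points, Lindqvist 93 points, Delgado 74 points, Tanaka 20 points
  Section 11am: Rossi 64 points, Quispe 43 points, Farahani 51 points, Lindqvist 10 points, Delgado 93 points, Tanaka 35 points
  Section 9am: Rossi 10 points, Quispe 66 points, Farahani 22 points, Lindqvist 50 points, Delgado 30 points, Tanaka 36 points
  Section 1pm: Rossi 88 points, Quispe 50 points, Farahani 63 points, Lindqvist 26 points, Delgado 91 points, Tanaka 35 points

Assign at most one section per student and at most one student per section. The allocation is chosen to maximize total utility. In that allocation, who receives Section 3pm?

Treat this as an assignment problem: match each student to one section.
Optimal: Rossi→Section 4pm (88 points), Quispe→Section 9am (66 points), Farahani→Section 1pm (63 points), Lindqvist→Section 2pm (93 points), Delgado→Section 11am (93 points), Tanaka→Section 3pm (49 points) — total 88+66+63+93+93+49 = 452 points.
Column-greedy (each section in turn goes to its best remaining student) gives 442 points, worse by 10.
Next-best assignment: Rossi→Section 1pm, Quispe→Section 9am, Farahani→Section 2pm, Lindqvist→Section 3pm, Delgado→Section 11am, Tanaka→Section 4pm = 449 points.
Checked against all permutations: 452 points is optimal.
Tanaka's own top section is Section 4pm (65 points), but forcing Tanaka→Section 4pm and reassigning the rest optimally gives only 449 points — worse by 3.

Tanaka receives Section 3pm.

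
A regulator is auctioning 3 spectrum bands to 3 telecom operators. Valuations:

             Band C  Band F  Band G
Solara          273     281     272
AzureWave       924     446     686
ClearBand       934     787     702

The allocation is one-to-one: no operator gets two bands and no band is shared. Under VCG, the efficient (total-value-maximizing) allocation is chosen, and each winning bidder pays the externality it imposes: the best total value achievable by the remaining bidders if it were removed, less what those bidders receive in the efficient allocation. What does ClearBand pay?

Efficient allocation: Solara→Band G ($272M), AzureWave→Band C ($924M), ClearBand→Band F ($787M); total welfare W = $1983M.
ClearBand receives Band F at value $787M, so the others get W − 787 = $1196M.
Without ClearBand: best allocation of the remaining 2 bidders over all 3 bands is Solara→Band F ($281M), AzureWave→Band C ($924M), total $1205M.
VCG payment = (others' best without ClearBand) − (others' welfare with ClearBand) = 1205 − 1196 = $9M.

ClearBand pays $9M.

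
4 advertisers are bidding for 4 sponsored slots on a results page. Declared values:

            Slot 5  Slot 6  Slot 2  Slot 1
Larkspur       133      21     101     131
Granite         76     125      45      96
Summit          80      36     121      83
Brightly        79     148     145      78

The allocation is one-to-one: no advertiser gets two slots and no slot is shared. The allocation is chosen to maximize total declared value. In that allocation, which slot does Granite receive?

Granite receives Slot 1.

This is the linear assignment problem.
Optimal: Larkspur→Slot 5 ($133), Granite→Slot 1 ($96), Summit→Slot 2 ($121), Brightly→Slot 6 ($148) — total 133+96+121+148 = $498.
Row-greedy (each advertiser in turn takes its best remaining slot) gives $457, worse by 41.
Next-best assignment: Larkspur→Slot 5, Granite→Slot 6, Summit→Slot 1, Brightly→Slot 2 = $486.
Granite's own top slot is Slot 6 ($125), but forcing Granite→Slot 6 and reassigning the rest optimally gives only $486 — worse by 12.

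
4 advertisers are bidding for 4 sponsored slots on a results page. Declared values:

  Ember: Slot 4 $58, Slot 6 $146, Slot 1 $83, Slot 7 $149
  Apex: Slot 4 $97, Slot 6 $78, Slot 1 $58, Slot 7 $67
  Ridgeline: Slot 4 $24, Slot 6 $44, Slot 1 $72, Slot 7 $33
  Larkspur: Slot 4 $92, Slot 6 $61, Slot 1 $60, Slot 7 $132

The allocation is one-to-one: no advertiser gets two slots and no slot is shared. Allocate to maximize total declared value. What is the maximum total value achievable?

Maximum total: $447

This is a one-to-one assignment (maximum-weight bipartite matching).
Optimal: Ember→Slot 6 ($146), Apex→Slot 4 ($97), Ridgeline→Slot 1 ($72), Larkspur→Slot 7 ($132) — total 146+97+72+132 = $447.
Max-entry greedy (repeatedly take the single best remaining cell) gives $379, worse by 68.
Next-best assignment: Ember→Slot 7, Apex→Slot 6, Ridgeline→Slot 1, Larkspur→Slot 4 = $391.
No other one-to-one assignment exceeds $447.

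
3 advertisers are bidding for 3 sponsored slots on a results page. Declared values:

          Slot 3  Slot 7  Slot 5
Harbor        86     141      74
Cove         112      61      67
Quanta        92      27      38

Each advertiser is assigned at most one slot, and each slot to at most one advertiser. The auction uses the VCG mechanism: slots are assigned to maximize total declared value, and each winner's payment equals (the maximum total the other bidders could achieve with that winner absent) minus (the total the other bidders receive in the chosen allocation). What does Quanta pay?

Efficient allocation: Harbor→Slot 7 ($141), Cove→Slot 5 ($67), Quanta→Slot 3 ($92); total welfare W = $300.
Quanta receives Slot 3 at value $92, so the others get W − 92 = $208.
Without Quanta: best allocation of the remaining 2 bidders over all 3 slots is Harbor→Slot 7 ($141), Cove→Slot 3 ($112), total $253.
VCG payment = (others' best without Quanta) − (others' welfare with Quanta) = 253 − 208 = $45.

Quanta pays $45.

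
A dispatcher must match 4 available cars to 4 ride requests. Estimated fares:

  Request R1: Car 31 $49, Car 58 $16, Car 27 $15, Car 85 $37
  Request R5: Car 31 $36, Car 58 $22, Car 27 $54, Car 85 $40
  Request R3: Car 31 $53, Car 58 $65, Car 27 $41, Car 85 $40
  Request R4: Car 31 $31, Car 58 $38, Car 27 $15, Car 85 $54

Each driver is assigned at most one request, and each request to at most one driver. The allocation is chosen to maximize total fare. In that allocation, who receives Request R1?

Optimal: Car 31→Request R1 ($49), Car 58→Request R3 ($65), Car 27→Request R5 ($54), Car 85→Request R4 ($54) — total 49+65+54+54 = $222.
Row-greedy (each driver in turn takes its best remaining request) gives $182, worse by 40.
Next-best assignment: Car 31→Request R4, Car 58→Request R3, Car 27→Request R5, Car 85→Request R1 = $187.
Car 31's own top request is Request R3 ($53), but forcing Car 31→Request R3 and reassigning the rest optimally gives only $182 — worse by 40.

Car 31 receives Request R1.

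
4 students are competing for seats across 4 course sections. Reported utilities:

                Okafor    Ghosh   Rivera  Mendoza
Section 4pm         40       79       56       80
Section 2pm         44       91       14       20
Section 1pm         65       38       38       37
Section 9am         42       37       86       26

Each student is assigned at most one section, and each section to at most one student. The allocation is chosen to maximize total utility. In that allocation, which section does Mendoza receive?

Mendoza receives Section 4pm.

Optimal: Okafor→Section 1pm (65 points), Ghosh→Section 2pm (91 points), Rivera→Section 9am (86 points), Mendoza→Section 4pm (80 points) — total 65+91+86+80 = 322 points.
Next-best assignment: Okafor→Section 4pm, Ghosh→Section 2pm, Rivera→Section 9am, Mendoza→Section 1pm = 254 points.
Swapping Mendoza↔Ghosh (Mendoza→Section 2pm 20 points, Ghosh→Section 4pm 79 points) loses 72.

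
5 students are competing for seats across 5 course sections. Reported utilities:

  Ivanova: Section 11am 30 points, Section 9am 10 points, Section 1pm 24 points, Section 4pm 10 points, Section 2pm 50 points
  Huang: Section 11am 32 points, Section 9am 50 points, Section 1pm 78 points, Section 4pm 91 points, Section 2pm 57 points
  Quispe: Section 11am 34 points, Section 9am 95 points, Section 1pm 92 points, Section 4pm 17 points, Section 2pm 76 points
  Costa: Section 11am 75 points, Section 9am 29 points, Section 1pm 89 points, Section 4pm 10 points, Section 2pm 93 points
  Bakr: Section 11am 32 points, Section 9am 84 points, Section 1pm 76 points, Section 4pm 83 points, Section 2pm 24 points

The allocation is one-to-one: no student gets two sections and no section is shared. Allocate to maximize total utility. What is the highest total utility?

Maximum total: 392 points

Optimal: Ivanova→Section 2pm (50 points), Huang→Section 4pm (91 points), Quispe→Section 1pm (92 points), Costa→Section 11am (75 points), Bakr→Section 9am (84 points) — total 50+91+92+75+84 = 392 points.
Row-greedy (each student in turn takes its best remaining section) gives 357 points, worse by 35.
Next-best assignment: Ivanova→Section 11am, Huang→Section 4pm, Quispe→Section 1pm, Costa→Section 2pm, Bakr→Section 9am = 390 points.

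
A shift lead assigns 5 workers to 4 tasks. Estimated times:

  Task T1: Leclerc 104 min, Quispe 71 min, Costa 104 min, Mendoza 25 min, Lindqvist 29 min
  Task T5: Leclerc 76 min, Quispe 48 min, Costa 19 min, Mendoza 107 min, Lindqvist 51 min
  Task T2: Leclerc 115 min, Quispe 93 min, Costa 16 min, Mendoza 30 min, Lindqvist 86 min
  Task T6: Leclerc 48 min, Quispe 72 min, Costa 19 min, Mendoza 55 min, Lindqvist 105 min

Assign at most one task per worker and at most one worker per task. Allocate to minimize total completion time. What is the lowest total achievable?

This is a one-to-one assignment (minimum-cost bipartite matching).
Optimal: Lindqvist→Task T1 (29 min), Quispe→Task T5 (48 min), Mendoza→Task T2 (30 min), Costa→Task T6 (19 min) — total 29+48+30+19 = 126 min.
Row-greedy (each worker in turn takes its cheapest remaining task) gives 137 min, worse by 11.
Checked against all permutations: 126 min is optimal.

Min total: 126 min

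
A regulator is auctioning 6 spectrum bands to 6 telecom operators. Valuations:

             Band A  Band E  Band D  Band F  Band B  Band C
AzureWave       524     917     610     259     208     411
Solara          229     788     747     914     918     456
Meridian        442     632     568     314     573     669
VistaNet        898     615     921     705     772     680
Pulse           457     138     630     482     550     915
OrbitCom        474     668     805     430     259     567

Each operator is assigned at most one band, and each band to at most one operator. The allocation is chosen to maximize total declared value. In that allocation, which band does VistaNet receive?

This is the linear assignment problem.
Optimal: AzureWave→Band E ($917M), Solara→Band F ($914M), Meridian→Band B ($573M), VistaNet→Band A ($898M), Pulse→Band C ($915M), OrbitCom→Band D ($805M) — total 917+914+573+898+915+805 = $5022M.
Row-greedy (each operator in turn takes its best remaining band) gives $4381M, worse by 641.
Swapping OrbitCom↔AzureWave (OrbitCom→Band E $668M, AzureWave→Band D $610M) loses 444.
Every other assignment is strictly worse.
VistaNet's own top band is Band D ($921M), but forcing VistaNet→Band D and reassigning the rest optimally gives only $4714M — worse by 308.

VistaNet receives Band A.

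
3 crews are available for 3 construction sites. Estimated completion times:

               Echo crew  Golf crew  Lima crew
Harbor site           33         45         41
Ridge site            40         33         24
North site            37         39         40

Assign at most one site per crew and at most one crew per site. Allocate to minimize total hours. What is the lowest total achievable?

Minimum total: 96 hours

Treat this as an assignment problem: match each crew to one site.
Optimal: Echo crew→Harbor site (33 hours), Golf crew→North site (39 hours), Lima crew→Ridge site (24 hours) — total 33+39+24 = 96 hours.
Row-greedy (each crew in turn takes its cheapest remaining site) gives 106 hours, worse by 10.
Next-best assignment: Echo crew→Harbor site, Golf crew→Ridge site, Lima crew→North site = 106 hours.
No other one-to-one assignment undercuts 96 hours.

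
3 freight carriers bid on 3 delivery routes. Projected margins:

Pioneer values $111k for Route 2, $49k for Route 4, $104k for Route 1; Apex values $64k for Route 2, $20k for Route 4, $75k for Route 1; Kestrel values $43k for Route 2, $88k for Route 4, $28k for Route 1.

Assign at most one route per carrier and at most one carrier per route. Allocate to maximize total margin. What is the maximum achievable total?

Maximum total: $274k

Optimal: Pioneer→Route 2 ($111k), Apex→Route 1 ($75k), Kestrel→Route 4 ($88k) — total 111+75+88 = $274k.
Next-best assignment: Pioneer→Route 1, Apex→Route 2, Kestrel→Route 4 = $256k.
Swapping Pioneer↔Apex (Pioneer→Route 1 $104k, Apex→Route 2 $64k) loses 18.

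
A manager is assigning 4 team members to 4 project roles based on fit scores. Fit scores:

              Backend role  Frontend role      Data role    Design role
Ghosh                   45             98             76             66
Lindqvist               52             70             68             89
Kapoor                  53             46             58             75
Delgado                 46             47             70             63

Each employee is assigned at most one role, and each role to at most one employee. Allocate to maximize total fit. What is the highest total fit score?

This is the linear assignment problem.
Optimal: Ghosh→Frontend role (98 pts), Lindqvist→Design role (89 pts), Kapoor→Backend role (53 pts), Delgado→Data role (70 pts) — total 98+89+53+70 = 310 pts.
Row-greedy (each employee in turn takes its best remaining role) gives 291 pts, worse by 19.
Next-best assignment: Ghosh→Frontend role, Lindqvist→Backend role, Kapoor→Design role, Delgado→Data role = 295 pts.

Maximum total: 310 pts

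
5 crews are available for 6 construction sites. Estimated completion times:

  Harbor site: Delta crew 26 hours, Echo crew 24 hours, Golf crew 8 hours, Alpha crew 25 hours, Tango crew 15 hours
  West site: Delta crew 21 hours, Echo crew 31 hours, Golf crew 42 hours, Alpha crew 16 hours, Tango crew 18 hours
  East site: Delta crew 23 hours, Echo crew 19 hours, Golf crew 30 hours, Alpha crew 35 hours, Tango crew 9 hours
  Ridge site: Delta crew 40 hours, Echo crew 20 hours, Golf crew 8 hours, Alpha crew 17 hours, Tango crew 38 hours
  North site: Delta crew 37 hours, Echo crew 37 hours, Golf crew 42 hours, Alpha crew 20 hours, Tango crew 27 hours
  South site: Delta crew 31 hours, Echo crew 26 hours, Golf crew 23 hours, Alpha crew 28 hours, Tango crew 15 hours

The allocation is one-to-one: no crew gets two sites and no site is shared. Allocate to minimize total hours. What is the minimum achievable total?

Min total: 78 hours

Optimal: Delta crew→West site (21 hours), Echo crew→Ridge site (20 hours), Golf crew→Harbor site (8 hours), Alpha crew→North site (20 hours), Tango crew→East site (9 hours) — total 21+20+8+20+9 = 78 hours.
Swapping Echo crew↔Delta crew (Echo crew→West site 31 hours, Delta crew→Ridge site 40 hours) adds 30.
No other one-to-one assignment undercuts 78 hours.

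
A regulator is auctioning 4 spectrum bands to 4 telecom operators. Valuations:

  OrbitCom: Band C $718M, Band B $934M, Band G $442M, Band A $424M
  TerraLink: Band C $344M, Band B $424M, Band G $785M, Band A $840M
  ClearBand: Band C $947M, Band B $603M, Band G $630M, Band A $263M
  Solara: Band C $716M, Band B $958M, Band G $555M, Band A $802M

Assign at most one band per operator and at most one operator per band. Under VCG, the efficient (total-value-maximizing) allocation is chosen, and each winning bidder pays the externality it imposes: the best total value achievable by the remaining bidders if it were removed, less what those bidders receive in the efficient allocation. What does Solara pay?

Solara pays $55M.

Efficient allocation: OrbitCom→Band B ($934M), TerraLink→Band G ($785M), ClearBand→Band C ($947M), Solara→Band A ($802M); total welfare W = $3468M.
Solara receives Band A at value $802M, so the others get W − 802 = $2666M.
Without Solara: best allocation of the remaining 3 bidders over all 4 bands is OrbitCom→Band B ($934M), TerraLink→Band A ($840M), ClearBand→Band C ($947M), total $2721M.
VCG payment = (others' best without Solara) − (others' welfare with Solara) = 2721 − 2666 = $55M.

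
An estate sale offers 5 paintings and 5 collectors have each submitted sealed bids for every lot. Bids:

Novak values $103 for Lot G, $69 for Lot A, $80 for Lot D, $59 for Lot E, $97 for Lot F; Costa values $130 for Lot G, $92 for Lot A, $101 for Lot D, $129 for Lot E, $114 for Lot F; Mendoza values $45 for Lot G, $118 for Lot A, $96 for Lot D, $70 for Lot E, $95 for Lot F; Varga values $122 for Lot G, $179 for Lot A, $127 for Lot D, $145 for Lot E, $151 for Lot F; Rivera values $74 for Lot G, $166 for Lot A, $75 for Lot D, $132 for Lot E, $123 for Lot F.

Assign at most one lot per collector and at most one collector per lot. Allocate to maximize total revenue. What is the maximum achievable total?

Max total: $645

Optimal: Novak→Lot G ($103), Costa→Lot E ($129), Mendoza→Lot D ($96), Varga→Lot F ($151), Rivera→Lot A ($166) — total 103+129+96+151+166 = $645.
Column-greedy (each lot in turn goes to its best remaining collector) gives $634, worse by 11.
Next-best assignment: Novak→Lot F, Costa→Lot G, Mendoza→Lot D, Varga→Lot A, Rivera→Lot E = $634.
Swapping Mendoza↔Rivera (Mendoza→Lot A $118, Rivera→Lot D $75) loses 69.
Every other assignment is strictly worse.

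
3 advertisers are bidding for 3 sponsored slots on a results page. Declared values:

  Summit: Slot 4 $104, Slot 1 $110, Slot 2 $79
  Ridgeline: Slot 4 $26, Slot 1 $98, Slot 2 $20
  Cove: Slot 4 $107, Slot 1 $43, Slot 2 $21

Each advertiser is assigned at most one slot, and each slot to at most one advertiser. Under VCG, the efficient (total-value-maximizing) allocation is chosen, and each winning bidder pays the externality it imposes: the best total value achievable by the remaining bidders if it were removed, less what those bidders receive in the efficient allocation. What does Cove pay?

Cove pays $25.

Efficient allocation: Summit→Slot 2 ($79), Ridgeline→Slot 1 ($98), Cove→Slot 4 ($107); total welfare W = $284.
Cove receives Slot 4 at value $107, so the others get W − 107 = $177.
Without Cove: best allocation of the remaining 2 bidders over all 3 slots is Summit→Slot 4 ($104), Ridgeline→Slot 1 ($98), total $202.
VCG payment = (others' best without Cove) − (others' welfare with Cove) = 202 − 177 = $25.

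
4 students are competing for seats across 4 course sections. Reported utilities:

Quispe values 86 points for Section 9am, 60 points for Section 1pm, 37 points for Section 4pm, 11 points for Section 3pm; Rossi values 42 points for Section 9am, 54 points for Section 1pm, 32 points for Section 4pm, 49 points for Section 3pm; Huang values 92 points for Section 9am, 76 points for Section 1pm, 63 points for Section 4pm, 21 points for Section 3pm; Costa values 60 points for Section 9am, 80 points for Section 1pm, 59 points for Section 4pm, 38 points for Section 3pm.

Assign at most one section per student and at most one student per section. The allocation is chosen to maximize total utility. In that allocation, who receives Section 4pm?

Huang receives Section 4pm.

Optimal: Quispe→Section 9am (86 points), Rossi→Section 3pm (49 points), Huang→Section 4pm (63 points), Costa→Section 1pm (80 points) — total 86+49+63+80 = 278 points.
Row-greedy (each student in turn takes its best remaining section) gives 241 points, worse by 37.
Next-best assignment: Quispe→Section 9am, Rossi→Section 3pm, Huang→Section 1pm, Costa→Section 4pm = 270 points.
Swapping Quispe↔Huang (Quispe→Section 4pm 37 points, Huang→Section 9am 92 points) loses 20.
Huang's own top section is Section 9am (92 points), but forcing Huang→Section 9am and reassigning the rest optimally gives only 260 points — worse by 18.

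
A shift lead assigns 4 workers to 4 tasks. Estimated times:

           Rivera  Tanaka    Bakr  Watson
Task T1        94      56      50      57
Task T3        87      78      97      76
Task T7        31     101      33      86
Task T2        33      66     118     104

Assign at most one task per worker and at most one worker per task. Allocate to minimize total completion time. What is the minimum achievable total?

Min total: 198 min

This is the linear assignment problem.
Optimal: Rivera→Task T2 (33 min), Tanaka→Task T1 (56 min), Bakr→Task T7 (33 min), Watson→Task T3 (76 min) — total 33+56+33+76 = 198 min.
Row-greedy (each worker in turn takes its cheapest remaining task) gives 288 min, worse by 90.
Swapping Bakr↔Rivera (Bakr→Task T2 118 min, Rivera→Task T7 31 min) adds 83.
Every other assignment is strictly worse.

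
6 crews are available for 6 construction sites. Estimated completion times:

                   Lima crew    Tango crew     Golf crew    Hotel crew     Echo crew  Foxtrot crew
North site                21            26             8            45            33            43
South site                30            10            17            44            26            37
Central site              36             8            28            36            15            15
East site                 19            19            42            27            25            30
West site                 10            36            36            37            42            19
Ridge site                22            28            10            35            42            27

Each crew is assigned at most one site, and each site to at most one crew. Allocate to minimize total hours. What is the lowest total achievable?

Optimal: Lima crew→West site (10 hours), Tango crew→South site (10 hours), Golf crew→North site (8 hours), Hotel crew→East site (27 hours), Echo crew→Central site (15 hours), Foxtrot crew→Ridge site (27 hours) — total 10+10+8+27+15+27 = 97 hours.
Min-entry greedy (repeatedly take the single cheapest remaining cell) gives 122 hours, worse by 25.
Swapping Lima crew↔Foxtrot crew (Lima crew→Ridge site 22 hours, Foxtrot crew→West site 19 hours) adds 4.

Minimum total: 97 hours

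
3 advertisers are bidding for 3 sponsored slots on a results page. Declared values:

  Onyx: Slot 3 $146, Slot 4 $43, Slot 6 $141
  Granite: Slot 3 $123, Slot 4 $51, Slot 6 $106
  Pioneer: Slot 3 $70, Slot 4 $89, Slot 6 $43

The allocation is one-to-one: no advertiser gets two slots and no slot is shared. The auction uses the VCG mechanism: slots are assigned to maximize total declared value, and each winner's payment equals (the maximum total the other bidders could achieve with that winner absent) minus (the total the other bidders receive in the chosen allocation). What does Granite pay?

Granite pays $5.

Efficient allocation: Onyx→Slot 6 ($141), Granite→Slot 3 ($123), Pioneer→Slot 4 ($89); total welfare W = $353.
Granite receives Slot 3 at value $123, so the others get W − 123 = $230.
Without Granite: best allocation of the remaining 2 bidders over all 3 slots is Onyx→Slot 3 ($146), Pioneer→Slot 4 ($89), total $235.
VCG payment = (others' best without Granite) − (others' welfare with Granite) = 235 − 230 = $5.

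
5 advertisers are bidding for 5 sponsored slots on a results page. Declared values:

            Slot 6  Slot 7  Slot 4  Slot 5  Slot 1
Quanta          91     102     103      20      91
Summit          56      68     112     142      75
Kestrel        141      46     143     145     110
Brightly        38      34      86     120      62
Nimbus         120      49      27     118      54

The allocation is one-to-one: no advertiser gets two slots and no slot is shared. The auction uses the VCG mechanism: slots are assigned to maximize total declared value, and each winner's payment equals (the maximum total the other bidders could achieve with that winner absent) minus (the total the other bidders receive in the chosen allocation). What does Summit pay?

Efficient allocation: Quanta→Slot 7 ($102), Summit→Slot 5 ($142), Kestrel→Slot 4 ($143), Brightly→Slot 1 ($62), Nimbus→Slot 6 ($120); total welfare W = $569.
Summit receives Slot 5 at value $142, so the others get W − 142 = $427.
Without Summit: best allocation of the remaining 4 bidders over all 5 slots is Quanta→Slot 7 ($102), Kestrel→Slot 4 ($143), Brightly→Slot 5 ($120), Nimbus→Slot 6 ($120), total $485.
VCG payment = (others' best without Summit) − (others' welfare with Summit) = 485 − 427 = $58.

Summit pays $58.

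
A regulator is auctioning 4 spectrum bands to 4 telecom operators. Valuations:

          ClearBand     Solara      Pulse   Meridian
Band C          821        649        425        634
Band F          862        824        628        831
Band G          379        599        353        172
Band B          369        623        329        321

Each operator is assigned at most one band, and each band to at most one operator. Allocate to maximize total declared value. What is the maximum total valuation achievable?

Max total: $2628M

Treat this as an assignment problem: match each operator to one band.
Optimal: ClearBand→Band C ($821M), Solara→Band B ($623M), Pulse→Band G ($353M), Meridian→Band F ($831M) — total 821+623+353+831 = $2628M.
Row-greedy (each operator in turn takes its best remaining band) gives $2185M, worse by 443.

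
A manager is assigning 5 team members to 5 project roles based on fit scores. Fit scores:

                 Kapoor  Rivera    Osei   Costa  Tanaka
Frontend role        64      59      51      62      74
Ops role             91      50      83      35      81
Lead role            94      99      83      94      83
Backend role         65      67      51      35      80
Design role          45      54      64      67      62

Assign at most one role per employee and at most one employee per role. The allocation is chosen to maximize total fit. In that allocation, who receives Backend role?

Tanaka receives Backend role.

Optimal: Kapoor→Ops role (91 pts), Rivera→Lead role (99 pts), Osei→Design role (64 pts), Costa→Frontend role (62 pts), Tanaka→Backend role (80 pts) — total 91+99+64+62+80 = 396 pts.
Column-greedy (each role in turn goes to its best remaining employee) gives 382 pts, worse by 14.
Swapping Tanaka↔Osei (Tanaka→Design role 62 pts, Osei→Backend role 51 pts) loses 31.
Every other assignment is strictly worse.
Tanaka's own top role is Lead role (83 pts), but forcing Tanaka→Lead role and reassigning the rest optimally gives only 367 pts — worse by 29.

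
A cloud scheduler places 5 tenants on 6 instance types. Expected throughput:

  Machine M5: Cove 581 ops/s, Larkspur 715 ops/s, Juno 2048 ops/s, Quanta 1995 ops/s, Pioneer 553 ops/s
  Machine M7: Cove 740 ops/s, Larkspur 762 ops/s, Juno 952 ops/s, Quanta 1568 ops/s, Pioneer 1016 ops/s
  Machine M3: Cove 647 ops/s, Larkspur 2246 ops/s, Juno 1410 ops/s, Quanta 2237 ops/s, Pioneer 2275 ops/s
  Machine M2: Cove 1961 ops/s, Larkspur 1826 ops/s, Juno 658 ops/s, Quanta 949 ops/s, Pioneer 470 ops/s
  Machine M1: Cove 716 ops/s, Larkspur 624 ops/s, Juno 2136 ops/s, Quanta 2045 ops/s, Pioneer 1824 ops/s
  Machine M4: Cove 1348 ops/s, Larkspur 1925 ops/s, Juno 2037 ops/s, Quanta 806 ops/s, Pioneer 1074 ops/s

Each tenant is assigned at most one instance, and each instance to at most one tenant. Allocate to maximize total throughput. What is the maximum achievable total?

Max total: 10292 ops/s

Treat this as an assignment problem: match each tenant to one instance.
Optimal: Cove→Machine M2 (1961 ops/s), Larkspur→Machine M4 (1925 ops/s), Juno→Machine M1 (2136 ops/s), Quanta→Machine M5 (1995 ops/s), Pioneer→Machine M3 (2275 ops/s) — total 1961+1925+2136+1995+2275 = 10292 ops/s.
Column-greedy (each instance in turn goes to its best remaining tenant) gives 8476 ops/s, worse by 1816.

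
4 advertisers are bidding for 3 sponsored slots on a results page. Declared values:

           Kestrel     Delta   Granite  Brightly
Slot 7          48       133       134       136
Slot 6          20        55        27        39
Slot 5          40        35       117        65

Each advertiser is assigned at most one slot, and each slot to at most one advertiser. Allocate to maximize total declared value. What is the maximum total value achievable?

Maximum total: $308

Optimal: Brightly→Slot 7 ($136), Delta→Slot 6 ($55), Granite→Slot 5 ($117) — total 136+55+117 = $308.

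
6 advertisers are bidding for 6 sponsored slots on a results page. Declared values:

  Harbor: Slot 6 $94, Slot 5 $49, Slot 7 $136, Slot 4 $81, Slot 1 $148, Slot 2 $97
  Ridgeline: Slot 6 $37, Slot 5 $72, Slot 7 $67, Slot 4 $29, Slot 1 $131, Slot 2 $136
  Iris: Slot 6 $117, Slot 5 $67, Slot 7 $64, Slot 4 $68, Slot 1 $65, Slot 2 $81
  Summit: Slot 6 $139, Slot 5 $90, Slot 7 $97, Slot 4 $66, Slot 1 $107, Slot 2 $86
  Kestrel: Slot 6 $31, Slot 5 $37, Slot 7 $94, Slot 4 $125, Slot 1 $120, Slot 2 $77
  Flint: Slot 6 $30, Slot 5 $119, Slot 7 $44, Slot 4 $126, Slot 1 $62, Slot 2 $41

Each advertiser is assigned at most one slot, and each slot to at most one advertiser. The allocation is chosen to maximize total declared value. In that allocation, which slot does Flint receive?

Flint receives Slot 5.

Treat this as an assignment problem: match each advertiser to one slot.
Optimal: Harbor→Slot 1 ($148), Ridgeline→Slot 2 ($136), Iris→Slot 6 ($117), Summit→Slot 7 ($97), Kestrel→Slot 4 ($125), Flint→Slot 5 ($119) — total 148+136+117+97+125+119 = $742.
Column-greedy (each slot in turn goes to its best remaining advertiser) gives $731, worse by 11.
Swapping Kestrel↔Iris (Kestrel→Slot 6 $31, Iris→Slot 4 $68) loses 143.
Flint's own top slot is Slot 4 ($126), but forcing Flint→Slot 4 and reassigning the rest optimally gives only $725 — worse by 17.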